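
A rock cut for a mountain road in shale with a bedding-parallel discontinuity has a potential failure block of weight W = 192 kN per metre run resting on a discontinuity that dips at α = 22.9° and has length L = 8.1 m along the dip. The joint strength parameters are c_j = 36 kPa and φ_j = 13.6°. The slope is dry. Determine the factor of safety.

Resolving the block weight along and normal to the plane and applying the Mohr–Coulomb strength on the joint:
N' = W cosα = 192·cos22.9° = 176.9 kN/m
Driving force T = W sinα = 192·sin22.9° = 74.7 kN/m
Resisting force R = c_j·L + N'·tanφ_j = 36·8.1 + 176.9·tan13.6° = 291.6 + 42.8 = 334.4 kN/m
FS = R / T = 334.4 / 74.7 = 4.476

FS = 4.48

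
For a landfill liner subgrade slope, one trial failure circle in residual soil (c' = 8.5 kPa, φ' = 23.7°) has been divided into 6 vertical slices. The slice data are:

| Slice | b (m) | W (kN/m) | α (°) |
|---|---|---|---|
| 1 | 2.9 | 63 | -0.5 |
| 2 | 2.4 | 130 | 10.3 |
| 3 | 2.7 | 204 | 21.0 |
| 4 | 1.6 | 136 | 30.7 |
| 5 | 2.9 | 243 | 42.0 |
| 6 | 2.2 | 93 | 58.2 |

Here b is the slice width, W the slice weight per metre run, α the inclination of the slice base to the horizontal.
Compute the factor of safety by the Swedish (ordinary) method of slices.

Ordinary method of slices: FS = Σ[c'·Δl_i + (W_i cosα_i)·tanφ'] / Σ W_i sinα_i, with Δl_i = b_i / cosα_i.
Slice 1: Δl = 2.9/cos(-0.5°) = 2.900 m; N'_1 = 63·cos(-0.5°) = 63.0; c'Δl = 24.65; W sinα = -0.5
Slice 2: Δl = 2.4/cos10.3° = 2.439 m; N'_2 = 130·cos10.3° = 127.9; c'Δl = 20.73; W sinα = 23.2
Slice 3: Δl = 2.7/cos21.0° = 2.892 m; N'_3 = 204·cos21.0° = 190.5; c'Δl = 24.58; W sinα = 73.1
Slice 4: Δl = 1.6/cos30.7° = 1.861 m; N'_4 = 136·cos30.7° = 116.9; c'Δl = 15.82; W sinα = 69.4
Slice 5: Δl = 2.9/cos42.0° = 3.902 m; N'_5 = 243·cos42.0° = 180.6; c'Δl = 33.17; W sinα = 162.6
Slice 6: Δl = 2.2/cos58.2° = 4.175 m; N'_6 = 93·cos58.2° = 49.0; c'Δl = 35.49; W sinα = 79.0
Σc'Δl = 154.4 kN/m; ΣN' = 727.9 kN/m; ΣW sinα = 406.9 kN/m
Resisting = 154.4 + 727.9·tan23.7° = 154.4 + 319.5 = 474.0 kN/m
FS = 474.0 / 406.9 = 1.165

FS = 1.16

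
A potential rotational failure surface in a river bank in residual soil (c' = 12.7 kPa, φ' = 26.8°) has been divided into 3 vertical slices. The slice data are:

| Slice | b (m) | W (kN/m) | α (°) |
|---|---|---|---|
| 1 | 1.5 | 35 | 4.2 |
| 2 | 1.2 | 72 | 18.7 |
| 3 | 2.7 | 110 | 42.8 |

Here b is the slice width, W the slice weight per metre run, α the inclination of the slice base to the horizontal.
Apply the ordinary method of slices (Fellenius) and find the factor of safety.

FS = 1.74

Ordinary method of slices: FS = Σ[c'·Δl_i + (W_i cosα_i)·tanφ'] / Σ W_i sinα_i, with Δl_i = b_i / cosα_i.
Slice 1: Δl = 1.5/cos4.2° = 1.504 m; N'_1 = 35·cos4.2° = 34.9; c'Δl = 19.10; W sinα = 2.6
Slice 2: Δl = 1.2/cos18.7° = 1.267 m; N'_2 = 72·cos18.7° = 68.2; c'Δl = 16.09; W sinα = 23.1
Slice 3: Δl = 2.7/cos42.8° = 3.680 m; N'_3 = 110·cos42.8° = 80.7; c'Δl = 46.73; W sinα = 74.7
Σc'Δl = 81.9 kN/m; ΣN' = 183.8 kN/m; ΣW sinα = 100.4 kN/m
Resisting = 81.9 + 183.8·tan26.8° = 81.9 + 92.9 = 174.8 kN/m
FS = 174.8 / 100.4 = 1.741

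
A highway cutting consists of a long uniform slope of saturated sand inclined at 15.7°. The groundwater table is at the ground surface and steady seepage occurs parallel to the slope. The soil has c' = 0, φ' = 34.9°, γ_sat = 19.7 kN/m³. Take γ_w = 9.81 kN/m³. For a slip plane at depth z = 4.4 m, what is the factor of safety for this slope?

FS = 1.25

With seepage parallel to the slope and the water table at the surface, the effective normal stress on the slip plane uses the buoyant unit weight γ' = γ_sat − γ_w while the driving shear stress uses γ_sat:
FS = [c' + γ' z cos²β tanφ'] / [γ_sat z sinβ cosβ]
(For c' = 0 this reduces to FS = (γ'/γ_sat)·tanφ'/tanβ.)
γ' = 19.7 − 9.81 = 9.89 kN/m³
Numerator = 0.0 + 9.89·4.4·cos²15.7°·tan34.9° = 0.0 + 9.89·4.4·0.9268·0.6976 = 28.134 kPa
Denominator = 19.7·4.4·sin15.7°·cos15.7° = 19.7·4.4·0.2706·0.9627 = 22.581 kPa
FS = 28.134 / 22.581 = 1.246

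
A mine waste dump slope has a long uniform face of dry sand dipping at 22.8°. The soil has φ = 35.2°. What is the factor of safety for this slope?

For a dry cohesionless infinite slope the factor of safety is FS = tanφ / tanβ.
FS = tan35.2° / tan22.8° = 0.7054 / 0.4204 = 1.678

FS = 1.68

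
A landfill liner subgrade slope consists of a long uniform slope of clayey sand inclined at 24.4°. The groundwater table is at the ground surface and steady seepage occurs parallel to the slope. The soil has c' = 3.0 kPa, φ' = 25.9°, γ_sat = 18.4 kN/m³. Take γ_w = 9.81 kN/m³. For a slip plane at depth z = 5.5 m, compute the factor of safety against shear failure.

FS = 0.58

With seepage parallel to the slope and the water table at the surface, the effective normal stress on the slip plane uses the buoyant unit weight γ' = γ_sat − γ_w while the driving shear stress uses γ_sat:
FS = [c' + γ' z cos²β tanφ'] / [γ_sat z sinβ cosβ]
γ' = 18.4 − 9.81 = 8.59 kN/m³
Numerator = 3.0 + 8.59·5.5·cos²24.4°·tan25.9° = 3.0 + 8.59·5.5·0.8293·0.4856 = 22.026 kPa
Denominator = 18.4·5.5·sin24.4°·cos24.4° = 18.4·5.5·0.4131·0.9107 = 38.072 kPa
FS = 22.026 / 38.072 = 0.579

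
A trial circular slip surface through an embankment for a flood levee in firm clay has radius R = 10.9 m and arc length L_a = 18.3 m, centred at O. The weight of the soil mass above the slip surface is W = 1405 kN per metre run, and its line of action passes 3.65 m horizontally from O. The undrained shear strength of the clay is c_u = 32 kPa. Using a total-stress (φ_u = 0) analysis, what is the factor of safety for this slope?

FS = 1.24

Taking moments about the centre O, the resisting moment is provided by the undrained shear strength acting along the arc:
M_R = c_u·L_a·R = 32·18.30·10.9 = 6383.0 kN·m/m
M_D = W·d = 1405·3.65 = 5128.2 kN·m/m
FS = M_R / M_D = 6383.0 / 5128.2 = 1.245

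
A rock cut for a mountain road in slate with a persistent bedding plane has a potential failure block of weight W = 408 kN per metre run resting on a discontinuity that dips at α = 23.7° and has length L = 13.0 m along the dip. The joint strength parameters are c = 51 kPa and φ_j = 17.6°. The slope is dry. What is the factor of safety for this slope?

Resolving the block weight along and normal to the plane and applying the Mohr–Coulomb strength on the joint:
N' = W cosα = 408·cos23.7° = 373.6 kN/m
Driving force T = W sinα = 408·sin23.7° = 164.0 kN/m
Resisting force R = c·L + N'·tanφ_j = 51·13.0 + 373.6·tan17.6° = 663.0 + 118.5 = 781.5 kN/m
FS = R / T = 781.5 / 164.0 = 4.765

FS = 4.77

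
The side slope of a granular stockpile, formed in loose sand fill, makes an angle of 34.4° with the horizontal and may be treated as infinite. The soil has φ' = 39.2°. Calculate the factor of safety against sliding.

FS = 1.19

For a dry cohesionless infinite slope the factor of safety is FS = tanφ' / tanβ.
FS = tan39.2° / tan34.4° = 0.8156 / 0.6847 = 1.191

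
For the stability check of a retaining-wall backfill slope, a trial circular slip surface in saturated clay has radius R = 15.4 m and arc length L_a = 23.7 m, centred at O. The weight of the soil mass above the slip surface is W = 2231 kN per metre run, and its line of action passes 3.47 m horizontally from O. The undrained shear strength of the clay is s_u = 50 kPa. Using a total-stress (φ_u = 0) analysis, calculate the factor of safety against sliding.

Taking moments about the centre O, the resisting moment is provided by the undrained shear strength acting along the arc:
M_R = s_u·L_a·R = 50·23.70·15.4 = 18249.0 kN·m/m
M_D = W·d = 2231·3.47 = 7741.6 kN·m/m
FS = M_R / M_D = 18249.0 / 7741.6 = 2.357

FS = 2.36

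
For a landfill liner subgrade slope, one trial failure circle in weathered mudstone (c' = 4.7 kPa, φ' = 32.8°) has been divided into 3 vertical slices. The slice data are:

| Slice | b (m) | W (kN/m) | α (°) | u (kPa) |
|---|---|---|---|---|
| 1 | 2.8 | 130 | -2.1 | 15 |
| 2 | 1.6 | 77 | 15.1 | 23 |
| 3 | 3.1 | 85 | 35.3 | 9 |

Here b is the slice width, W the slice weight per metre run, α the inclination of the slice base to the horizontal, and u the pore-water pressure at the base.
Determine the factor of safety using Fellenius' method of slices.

Ordinary method of slices: FS = Σ[c'·Δl_i + (W_i cosα_i − u_i·Δl_i)·tanφ'] / Σ W_i sinα_i, with Δl_i = b_i / cosα_i.
Slice 1: Δl = 2.8/cos(-2.1°) = 2.802 m; N'_1 = 130·cos(-2.1°) − 15·2.802 = 87.9; c'Δl = 13.17; W sinα = -4.8
Slice 2: Δl = 1.6/cos15.1° = 1.657 m; N'_2 = 77·cos15.1° − 23·1.657 = 36.2; c'Δl = 7.79; W sinα = 20.1
Slice 3: Δl = 3.1/cos35.3° = 3.798 m; N'_3 = 85·cos35.3° − 9·3.798 = 35.2; c'Δl = 17.85; W sinα = 49.1
Σc'Δl = 38.8 kN/m; ΣN' = 159.3 kN/m; ΣW sinα = 64.4 kN/m
Resisting = 38.8 + 159.3·tan32.8° = 38.8 + 102.7 = 141.5 kN/m
FS = 141.5 / 64.4 = 2.196

FS = 2.20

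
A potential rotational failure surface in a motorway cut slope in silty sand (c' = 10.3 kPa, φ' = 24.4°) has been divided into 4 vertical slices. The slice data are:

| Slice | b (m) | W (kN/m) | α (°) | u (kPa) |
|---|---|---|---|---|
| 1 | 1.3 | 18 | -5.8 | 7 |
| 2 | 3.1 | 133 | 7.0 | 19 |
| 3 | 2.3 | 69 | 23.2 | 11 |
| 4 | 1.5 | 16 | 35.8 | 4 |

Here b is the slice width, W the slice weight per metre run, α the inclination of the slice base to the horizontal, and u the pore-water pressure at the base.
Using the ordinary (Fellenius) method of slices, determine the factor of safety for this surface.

FS = 2.87

Ordinary method of slices: FS = Σ[c'·Δl_i + (W_i cosα_i − u_i·Δl_i)·tanφ'] / Σ W_i sinα_i, with Δl_i = b_i / cosα_i.
Slice 1: Δl = 1.3/cos(-5.8°) = 1.307 m; N'_1 = 18·cos(-5.8°) − 7·1.307 = 8.8; c'Δl = 13.46; W sinα = -1.8
Slice 2: Δl = 3.1/cos7.0° = 3.123 m; N'_2 = 133·cos7.0° − 19·3.123 = 72.7; c'Δl = 32.17; W sinα = 16.2
Slice 3: Δl = 2.3/cos23.2° = 2.502 m; N'_3 = 69·cos23.2° − 11·2.502 = 35.9; c'Δl = 25.77; W sinα = 27.2
Slice 4: Δl = 1.5/cos35.8° = 1.849 m; N'_4 = 16·cos35.8° − 4·1.849 = 5.6; c'Δl = 19.05; W sinα = 9.4
Σc'Δl = 90.5 kN/m; ΣN' = 122.9 kN/m; ΣW sinα = 50.9 kN/m
Resisting = 90.5 + 122.9·tan24.4° = 90.5 + 55.8 = 146.2 kN/m
FS = 146.2 / 50.9 = 2.871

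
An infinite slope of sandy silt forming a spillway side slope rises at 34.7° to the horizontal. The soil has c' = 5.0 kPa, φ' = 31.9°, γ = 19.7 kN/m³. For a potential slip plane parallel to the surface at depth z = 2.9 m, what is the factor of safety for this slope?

For an infinite slope with a slip plane parallel to the surface (no pore pressure): FS = [c' + γz cos²β tanφ'] / [γz sinβ cosβ].
γz = 19.7·2.9 = 57.13 kN/m²
Numerator = 5.0 + 57.13·cos²34.7°·tan31.9° = 5.0 + 57.13·0.6759·0.6224 = 29.036 kPa
Denominator = 57.13·sin34.7°·cos34.7° = 57.13·0.5693·0.8221 = 26.739 kPa
FS = 29.036 / 26.739 = 1.086

FS = 1.09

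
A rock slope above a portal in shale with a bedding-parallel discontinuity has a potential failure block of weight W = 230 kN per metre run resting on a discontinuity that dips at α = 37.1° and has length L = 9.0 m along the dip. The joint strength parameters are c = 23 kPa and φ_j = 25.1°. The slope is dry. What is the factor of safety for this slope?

FS = 2.11

Resolving the block weight along and normal to the plane and applying the Mohr–Coulomb strength on the joint:
N' = W cosα = 230·cos37.1° = 183.4 kN/m
Driving force T = W sinα = 230·sin37.1° = 138.7 kN/m
Resisting force R = c·L + N'·tanφ_j = 23·9.0 + 183.4·tan25.1° = 207.0 + 85.9 = 292.9 kN/m
FS = R / T = 292.9 / 138.7 = 2.111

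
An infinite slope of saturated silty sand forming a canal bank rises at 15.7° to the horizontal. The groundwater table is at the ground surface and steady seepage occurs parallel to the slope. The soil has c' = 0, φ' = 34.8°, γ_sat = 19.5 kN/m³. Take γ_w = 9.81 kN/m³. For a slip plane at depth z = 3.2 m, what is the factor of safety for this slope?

With seepage parallel to the slope and the water table at the surface, the effective normal stress on the slip plane uses the buoyant unit weight γ' = γ_sat − γ_w while the driving shear stress uses γ_sat:
FS = [c' + γ' z cos²β tanφ'] / [γ_sat z sinβ cosβ]
(For c' = 0 this reduces to FS = (γ'/γ_sat)·tanφ'/tanβ.)
γ' = 19.5 − 9.81 = 9.69 kN/m³
Numerator = 0.0 + 9.69·3.2·cos²15.7°·tan34.8° = 0.0 + 9.69·3.2·0.9268·0.6950 = 19.973 kPa
Denominator = 19.5·3.2·sin15.7°·cos15.7° = 19.5·3.2·0.2706·0.9627 = 16.256 kPa
FS = 19.973 / 16.256 = 1.229

FS = 1.23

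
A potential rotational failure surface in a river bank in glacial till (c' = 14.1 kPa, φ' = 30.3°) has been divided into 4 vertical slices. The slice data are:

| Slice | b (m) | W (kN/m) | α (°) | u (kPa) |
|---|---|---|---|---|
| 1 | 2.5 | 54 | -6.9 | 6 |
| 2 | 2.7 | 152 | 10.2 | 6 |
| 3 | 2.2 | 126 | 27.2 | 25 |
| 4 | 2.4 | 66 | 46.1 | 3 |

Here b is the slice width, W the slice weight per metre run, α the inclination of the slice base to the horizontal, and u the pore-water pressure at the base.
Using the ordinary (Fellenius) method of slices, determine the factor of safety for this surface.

FS = 2.45

Ordinary method of slices: FS = Σ[c'·Δl_i + (W_i cosα_i − u_i·Δl_i)·tanφ'] / Σ W_i sinα_i, with Δl_i = b_i / cosα_i.
Slice 1: Δl = 2.5/cos(-6.9°) = 2.518 m; N'_1 = 54·cos(-6.9°) − 6·2.518 = 38.5; c'Δl = 35.51; W sinα = -6.5
Slice 2: Δl = 2.7/cos10.2° = 2.743 m; N'_2 = 152·cos10.2° − 6·2.743 = 133.1; c'Δl = 38.68; W sinα = 26.9
Slice 3: Δl = 2.2/cos27.2° = 2.474 m; N'_3 = 126·cos27.2° − 25·2.474 = 50.2; c'Δl = 34.88; W sinα = 57.6
Slice 4: Δl = 2.4/cos46.1° = 3.461 m; N'_4 = 66·cos46.1° − 3·3.461 = 35.4; c'Δl = 48.80; W sinα = 47.6
Σc'Δl = 157.9 kN/m; ΣN' = 257.2 kN/m; ΣW sinα = 125.6 kN/m
Resisting = 157.9 + 257.2·tan30.3° = 157.9 + 150.3 = 308.2 kN/m
FS = 308.2 / 125.6 = 2.454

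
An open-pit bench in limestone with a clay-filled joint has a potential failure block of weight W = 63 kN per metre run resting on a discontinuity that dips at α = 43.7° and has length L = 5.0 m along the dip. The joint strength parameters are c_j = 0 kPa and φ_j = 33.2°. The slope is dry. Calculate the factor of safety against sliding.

FS = 0.68

Resolving the block weight along and normal to the plane and applying the Mohr–Coulomb strength on the joint:
N' = W cosα = 63·cos43.7° = 45.5 kN/m
Driving force T = W sinα = 63·sin43.7° = 43.5 kN/m
Resisting force R = c_j·L + N'·tanφ_j = 0·5.0 + 45.5·tan33.2° = 0.0 + 29.8 = 29.8 kN/m
FS = R / T = 29.8 / 43.5 = 0.685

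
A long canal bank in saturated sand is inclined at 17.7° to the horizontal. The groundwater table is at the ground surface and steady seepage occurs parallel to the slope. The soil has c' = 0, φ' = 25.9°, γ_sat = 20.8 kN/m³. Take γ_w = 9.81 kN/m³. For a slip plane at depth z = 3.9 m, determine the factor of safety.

With seepage parallel to the slope and the water table at the surface, the effective normal stress on the slip plane uses the buoyant unit weight γ' = γ_sat − γ_w while the driving shear stress uses γ_sat:
FS = [c' + γ' z cos²β tanφ'] / [γ_sat z sinβ cosβ]
(For c' = 0 this reduces to FS = (γ'/γ_sat)·tanφ'/tanβ.)
γ' = 20.8 − 9.81 = 10.99 kN/m³
Numerator = 0.0 + 10.99·3.9·cos²17.7°·tan25.9° = 0.0 + 10.99·3.9·0.9076·0.4856 = 18.888 kPa
Denominator = 20.8·3.9·sin17.7°·cos17.7° = 20.8·3.9·0.3040·0.9527 = 23.496 kPa
FS = 18.888 / 23.496 = 0.804

FS = 0.80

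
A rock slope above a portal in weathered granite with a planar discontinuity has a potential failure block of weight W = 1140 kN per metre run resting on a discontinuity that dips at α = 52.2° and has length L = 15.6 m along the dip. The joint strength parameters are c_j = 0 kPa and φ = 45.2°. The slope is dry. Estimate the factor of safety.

FS = 0.78

Resolving the block weight along and normal to the plane and applying the Mohr–Coulomb strength on the joint:
N' = W cosα = 1140·cos52.2° = 698.7 kN/m
Driving force T = W sinα = 1140·sin52.2° = 900.8 kN/m
Resisting force R = c_j·L + N'·tanφ = 0·15.6 + 698.7·tan45.2° = 0.0 + 703.6 = 703.6 kN/m
FS = R / T = 703.6 / 900.8 = 0.781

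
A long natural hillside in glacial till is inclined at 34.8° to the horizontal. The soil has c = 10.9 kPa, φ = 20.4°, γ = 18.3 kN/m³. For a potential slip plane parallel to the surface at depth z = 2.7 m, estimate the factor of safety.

For an infinite slope with a slip plane parallel to the surface (no pore pressure): FS = [c + γz cos²β tanφ] / [γz sinβ cosβ].
γz = 18.3·2.7 = 49.41 kN/m²
Numerator = 10.9 + 49.41·cos²34.8°·tan20.4° = 10.9 + 49.41·0.6743·0.3719 = 23.290 kPa
Denominator = 49.41·sin34.8°·cos34.8° = 49.41·0.5707·0.8211 = 23.156 kPa
FS = 23.290 / 23.156 = 1.006

FS = 1.01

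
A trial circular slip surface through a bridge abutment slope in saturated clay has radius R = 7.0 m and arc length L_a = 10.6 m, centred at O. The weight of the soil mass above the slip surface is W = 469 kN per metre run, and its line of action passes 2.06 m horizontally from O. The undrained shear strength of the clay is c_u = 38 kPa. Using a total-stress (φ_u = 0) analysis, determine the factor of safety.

Taking moments about the centre O, the resisting moment is provided by the undrained shear strength acting along the arc:
M_R = c_u·L_a·R = 38·10.60·7.0 = 2819.6 kN·m/m
M_D = W·d = 469·2.06 = 966.1 kN·m/m
FS = M_R / M_D = 2819.6 / 966.1 = 2.918

FS = 2.92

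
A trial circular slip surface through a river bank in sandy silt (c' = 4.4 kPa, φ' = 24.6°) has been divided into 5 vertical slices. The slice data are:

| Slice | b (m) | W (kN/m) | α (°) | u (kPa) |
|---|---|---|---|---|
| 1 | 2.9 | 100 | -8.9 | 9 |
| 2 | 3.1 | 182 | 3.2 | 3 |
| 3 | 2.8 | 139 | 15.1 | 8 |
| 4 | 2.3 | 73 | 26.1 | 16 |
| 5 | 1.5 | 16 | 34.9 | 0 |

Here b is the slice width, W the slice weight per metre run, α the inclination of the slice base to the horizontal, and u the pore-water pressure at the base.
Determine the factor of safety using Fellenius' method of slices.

Ordinary method of slices: FS = Σ[c'·Δl_i + (W_i cosα_i − u_i·Δl_i)·tanφ'] / Σ W_i sinα_i, with Δl_i = b_i / cosα_i.
Slice 1: Δl = 2.9/cos(-8.9°) = 2.935 m; N'_1 = 100·cos(-8.9°) − 9·2.935 = 72.4; c'Δl = 12.92; W sinα = -15.5
Slice 2: Δl = 3.1/cos3.2° = 3.105 m; N'_2 = 182·cos3.2° − 3·3.105 = 172.4; c'Δl = 13.66; W sinα = 10.2
Slice 3: Δl = 2.8/cos15.1° = 2.900 m; N'_3 = 139·cos15.1° − 8·2.900 = 111.0; c'Δl = 12.76; W sinα = 36.2
Slice 4: Δl = 2.3/cos26.1° = 2.561 m; N'_4 = 73·cos26.1° − 16·2.561 = 24.6; c'Δl = 11.27; W sinα = 32.1
Slice 5: Δl = 1.5/cos34.9° = 1.829 m; N'_5 = 16·cos34.9° − 0·1.829 = 13.1; c'Δl = 8.05; W sinα = 9.2
Σc'Δl = 58.7 kN/m; ΣN' = 393.5 kN/m; ΣW sinα = 72.2 kN/m
Resisting = 58.7 + 393.5·tan24.6° = 58.7 + 180.1 = 238.8 kN/m
FS = 238.8 / 72.2 = 3.309

FS = 3.31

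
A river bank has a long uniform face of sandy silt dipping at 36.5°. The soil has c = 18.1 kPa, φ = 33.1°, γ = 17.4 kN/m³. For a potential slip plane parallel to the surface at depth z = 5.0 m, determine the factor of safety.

For an infinite slope with a slip plane parallel to the surface (no pore pressure): FS = [c + γz cos²β tanφ] / [γz sinβ cosβ].
γz = 17.4·5.0 = 87.00 kN/m²
Numerator = 18.1 + 87.00·cos²36.5°·tan33.1° = 18.1 + 87.00·0.6462·0.6519 = 54.748 kPa
Denominator = 87.00·sin36.5°·cos36.5° = 87.00·0.5948·0.8039 = 41.599 kPa
FS = 54.748 / 41.599 = 1.316

FS = 1.32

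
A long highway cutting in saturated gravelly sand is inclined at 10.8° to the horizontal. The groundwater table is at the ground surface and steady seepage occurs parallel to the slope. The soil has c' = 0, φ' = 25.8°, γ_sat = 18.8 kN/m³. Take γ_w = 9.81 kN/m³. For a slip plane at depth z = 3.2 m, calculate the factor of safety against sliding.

With seepage parallel to the slope and the water table at the surface, the effective normal stress on the slip plane uses the buoyant unit weight γ' = γ_sat − γ_w while the driving shear stress uses γ_sat:
FS = [c' + γ' z cos²β tanφ'] / [γ_sat z sinβ cosβ]
(For c' = 0 this reduces to FS = (γ'/γ_sat)·tanφ'/tanβ.)
γ' = 18.8 − 9.81 = 8.99 kN/m³
Numerator = 0.0 + 8.99·3.2·cos²10.8°·tan25.8° = 0.0 + 8.99·3.2·0.9649·0.4834 = 13.419 kPa
Denominator = 18.8·3.2·sin10.8°·cos10.8° = 18.8·3.2·0.1874·0.9823 = 11.073 kPa
FS = 13.419 / 11.073 = 1.212

FS = 1.21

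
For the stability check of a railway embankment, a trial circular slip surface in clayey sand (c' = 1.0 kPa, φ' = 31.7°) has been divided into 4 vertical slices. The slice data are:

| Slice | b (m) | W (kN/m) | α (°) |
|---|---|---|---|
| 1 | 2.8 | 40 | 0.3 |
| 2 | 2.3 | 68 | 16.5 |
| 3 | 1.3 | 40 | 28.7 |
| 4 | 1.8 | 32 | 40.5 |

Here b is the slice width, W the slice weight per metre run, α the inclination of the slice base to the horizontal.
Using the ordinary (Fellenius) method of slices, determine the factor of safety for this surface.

Ordinary method of slices: FS = Σ[c'·Δl_i + (W_i cosα_i)·tanφ'] / Σ W_i sinα_i, with Δl_i = b_i / cosα_i.
Slice 1: Δl = 2.8/cos0.3° = 2.800 m; N'_1 = 40·cos0.3° = 40.0; c'Δl = 2.80; W sinα = 0.2
Slice 2: Δl = 2.3/cos16.5° = 2.399 m; N'_2 = 68·cos16.5° = 65.2; c'Δl = 2.40; W sinα = 19.3
Slice 3: Δl = 1.3/cos28.7° = 1.482 m; N'_3 = 40·cos28.7° = 35.1; c'Δl = 1.48; W sinα = 19.2
Slice 4: Δl = 1.8/cos40.5° = 2.367 m; N'_4 = 32·cos40.5° = 24.3; c'Δl = 2.37; W sinα = 20.8
Σc'Δl = 9.0 kN/m; ΣN' = 164.6 kN/m; ΣW sinα = 59.5 kN/m
Resisting = 9.0 + 164.6·tan31.7° = 9.0 + 101.7 = 110.7 kN/m
FS = 110.7 / 59.5 = 1.860

FS = 1.86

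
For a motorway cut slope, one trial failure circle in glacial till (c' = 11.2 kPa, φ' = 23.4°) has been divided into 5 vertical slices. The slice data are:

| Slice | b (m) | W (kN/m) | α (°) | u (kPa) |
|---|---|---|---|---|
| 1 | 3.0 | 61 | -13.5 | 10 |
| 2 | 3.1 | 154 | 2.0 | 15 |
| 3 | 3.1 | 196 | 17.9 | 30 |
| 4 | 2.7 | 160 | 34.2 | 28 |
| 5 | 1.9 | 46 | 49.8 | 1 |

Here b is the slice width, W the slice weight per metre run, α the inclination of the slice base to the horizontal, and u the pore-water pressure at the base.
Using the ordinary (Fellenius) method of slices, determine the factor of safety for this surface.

FS = 1.71

Ordinary method of slices: FS = Σ[c'·Δl_i + (W_i cosα_i − u_i·Δl_i)·tanφ'] / Σ W_i sinα_i, with Δl_i = b_i / cosα_i.
Slice 1: Δl = 3.0/cos(-13.5°) = 3.085 m; N'_1 = 61·cos(-13.5°) − 10·3.085 = 28.5; c'Δl = 34.55; W sinα = -14.2
Slice 2: Δl = 3.1/cos2.0° = 3.102 m; N'_2 = 154·cos2.0° − 15·3.102 = 107.4; c'Δl = 34.74; W sinα = 5.4
Slice 3: Δl = 3.1/cos17.9° = 3.258 m; N'_3 = 196·cos17.9° − 30·3.258 = 88.8; c'Δl = 36.49; W sinα = 60.2
Slice 4: Δl = 2.7/cos34.2° = 3.264 m; N'_4 = 160·cos34.2° − 28·3.264 = 40.9; c'Δl = 36.56; W sinα = 89.9
Slice 5: Δl = 1.9/cos49.8° = 2.944 m; N'_5 = 46·cos49.8° − 1·2.944 = 26.7; c'Δl = 32.97; W sinα = 35.1
Σc'Δl = 175.3 kN/m; ΣN' = 292.3 kN/m; ΣW sinα = 176.4 kN/m
Resisting = 175.3 + 292.3·tan23.4° = 175.3 + 126.5 = 301.8 kN/m
FS = 301.8 / 176.4 = 1.710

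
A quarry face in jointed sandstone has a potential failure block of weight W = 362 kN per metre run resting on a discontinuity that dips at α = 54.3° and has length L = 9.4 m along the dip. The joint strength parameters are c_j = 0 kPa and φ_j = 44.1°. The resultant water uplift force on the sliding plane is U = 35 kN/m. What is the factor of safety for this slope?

Resolving the block weight along and normal to the plane and applying the Mohr–Coulomb strength on the joint:
N' = W cosα − U = 362·cos54.3° − 35 = 176.2 kN/m
Driving force T = W sinα = 362·sin54.3° = 294.0 kN/m
Resisting force R = c_j·L + N'·tanφ_j = 0·9.4 + 176.2·tan44.1° = 0.0 + 170.8 = 170.8 kN/m
FS = R / T = 170.8 / 294.0 = 0.581

FS = 0.58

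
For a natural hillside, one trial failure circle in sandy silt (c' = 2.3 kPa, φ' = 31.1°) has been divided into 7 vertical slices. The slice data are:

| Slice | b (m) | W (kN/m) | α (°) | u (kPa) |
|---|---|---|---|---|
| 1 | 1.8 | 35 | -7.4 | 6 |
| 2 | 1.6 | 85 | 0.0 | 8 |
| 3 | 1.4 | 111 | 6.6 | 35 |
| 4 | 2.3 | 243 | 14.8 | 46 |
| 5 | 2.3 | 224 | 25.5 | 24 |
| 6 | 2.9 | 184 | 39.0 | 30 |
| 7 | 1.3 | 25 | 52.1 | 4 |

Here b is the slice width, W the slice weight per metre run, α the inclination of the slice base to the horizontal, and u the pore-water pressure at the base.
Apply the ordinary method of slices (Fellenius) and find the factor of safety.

FS = 1.04

Ordinary method of slices: FS = Σ[c'·Δl_i + (W_i cosα_i − u_i·Δl_i)·tanφ'] / Σ W_i sinα_i, with Δl_i = b_i / cosα_i.
Slice 1: Δl = 1.8/cos(-7.4°) = 1.815 m; N'_1 = 35·cos(-7.4°) − 6·1.815 = 23.8; c'Δl = 4.17; W sinα = -4.5
Slice 2: Δl = 1.6/cos0.0° = 1.600 m; N'_2 = 85·cos0.0° − 8·1.600 = 72.2; c'Δl = 3.68; W sinα = 0.0
Slice 3: Δl = 1.4/cos6.6° = 1.409 m; N'_3 = 111·cos6.6° − 35·1.409 = 60.9; c'Δl = 3.24; W sinα = 12.8
Slice 4: Δl = 2.3/cos14.8° = 2.379 m; N'_4 = 243·cos14.8° − 46·2.379 = 125.5; c'Δl = 5.47; W sinα = 62.1
Slice 5: Δl = 2.3/cos25.5° = 2.548 m; N'_5 = 224·cos25.5° − 24·2.548 = 141.0; c'Δl = 5.86; W sinα = 96.4
Slice 6: Δl = 2.9/cos39.0° = 3.732 m; N'_6 = 184·cos39.0° − 30·3.732 = 31.0; c'Δl = 8.58; W sinα = 115.8
Slice 7: Δl = 1.3/cos52.1° = 2.116 m; N'_7 = 25·cos52.1° − 4·2.116 = 6.9; c'Δl = 4.87; W sinα = 19.7
Σc'Δl = 35.9 kN/m; ΣN' = 461.4 kN/m; ΣW sinα = 302.3 kN/m
Resisting = 35.9 + 461.4·tan31.1° = 35.9 + 278.3 = 314.2 kN/m
FS = 314.2 / 302.3 = 1.040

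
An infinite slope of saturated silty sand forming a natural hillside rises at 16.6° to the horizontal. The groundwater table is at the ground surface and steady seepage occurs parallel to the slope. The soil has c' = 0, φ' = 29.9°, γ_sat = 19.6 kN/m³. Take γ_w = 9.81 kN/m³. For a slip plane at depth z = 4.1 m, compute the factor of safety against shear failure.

FS = 0.96

With seepage parallel to the slope and the water table at the surface, the effective normal stress on the slip plane uses the buoyant unit weight γ' = γ_sat − γ_w while the driving shear stress uses γ_sat:
FS = [c' + γ' z cos²β tanφ'] / [γ_sat z sinβ cosβ]
(For c' = 0 this reduces to FS = (γ'/γ_sat)·tanφ'/tanβ.)
γ' = 19.6 − 9.81 = 9.79 kN/m³
Numerator = 0.0 + 9.79·4.1·cos²16.6°·tan29.9° = 0.0 + 9.79·4.1·0.9184·0.5750 = 21.197 kPa
Denominator = 19.6·4.1·sin16.6°·cos16.6° = 19.6·4.1·0.2857·0.9583 = 22.001 kPa
FS = 21.197 / 22.001 = 0.963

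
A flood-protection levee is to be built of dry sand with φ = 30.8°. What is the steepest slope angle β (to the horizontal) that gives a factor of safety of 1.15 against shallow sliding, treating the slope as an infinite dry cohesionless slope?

For an infinite dry cohesionless slope FS = tanφ/tanβ, so tanβ = tanφ / FS.
tanβ = tan30.8° / 1.15 = 0.5961 / 1.15 = 0.5184
β = arctan(0.5184) = 27.40°

β = 27.4°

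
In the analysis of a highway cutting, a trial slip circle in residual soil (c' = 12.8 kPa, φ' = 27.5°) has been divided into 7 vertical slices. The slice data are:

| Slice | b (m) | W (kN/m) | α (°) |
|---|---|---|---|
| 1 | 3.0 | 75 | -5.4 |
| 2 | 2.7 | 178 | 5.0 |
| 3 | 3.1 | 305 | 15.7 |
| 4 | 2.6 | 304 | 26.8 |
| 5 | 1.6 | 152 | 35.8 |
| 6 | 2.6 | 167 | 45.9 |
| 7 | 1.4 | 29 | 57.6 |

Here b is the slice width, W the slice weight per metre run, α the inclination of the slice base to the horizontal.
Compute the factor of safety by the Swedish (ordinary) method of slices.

Ordinary method of slices: FS = Σ[c'·Δl_i + (W_i cosα_i)·tanφ'] / Σ W_i sinα_i, with Δl_i = b_i / cosα_i.
Slice 1: Δl = 3.0/cos(-5.4°) = 3.013 m; N'_1 = 75·cos(-5.4°) = 74.7; c'Δl = 38.57; W sinα = -7.1
Slice 2: Δl = 2.7/cos5.0° = 2.710 m; N'_2 = 178·cos5.0° = 177.3; c'Δl = 34.69; W sinα = 15.5
Slice 3: Δl = 3.1/cos15.7° = 3.220 m; N'_3 = 305·cos15.7° = 293.6; c'Δl = 41.22; W sinα = 82.5
Slice 4: Δl = 2.6/cos26.8° = 2.913 m; N'_4 = 304·cos26.8° = 271.3; c'Δl = 37.28; W sinα = 137.1
Slice 5: Δl = 1.6/cos35.8° = 1.973 m; N'_5 = 152·cos35.8° = 123.3; c'Δl = 25.25; W sinα = 88.9
Slice 6: Δl = 2.6/cos45.9° = 3.736 m; N'_6 = 167·cos45.9° = 116.2; c'Δl = 47.82; W sinα = 119.9
Slice 7: Δl = 1.4/cos57.6° = 2.613 m; N'_7 = 29·cos57.6° = 15.5; c'Δl = 33.44; W sinα = 24.5
Σc'Δl = 258.3 kN/m; ΣN' = 1072.0 kN/m; ΣW sinα = 461.4 kN/m
Resisting = 258.3 + 1072.0·tan27.5° = 258.3 + 558.0 = 816.3 kN/m
FS = 816.3 / 461.4 = 1.769

FS = 1.77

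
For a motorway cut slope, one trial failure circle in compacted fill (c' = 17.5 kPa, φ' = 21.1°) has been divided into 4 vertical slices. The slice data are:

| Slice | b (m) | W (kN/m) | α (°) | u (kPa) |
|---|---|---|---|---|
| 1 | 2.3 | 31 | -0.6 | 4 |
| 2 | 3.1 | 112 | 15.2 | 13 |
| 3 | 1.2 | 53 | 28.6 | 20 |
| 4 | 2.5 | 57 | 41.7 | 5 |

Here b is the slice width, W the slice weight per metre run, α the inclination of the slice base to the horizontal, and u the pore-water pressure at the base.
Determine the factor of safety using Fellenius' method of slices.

FS = 2.49

Ordinary method of slices: FS = Σ[c'·Δl_i + (W_i cosα_i − u_i·Δl_i)·tanφ'] / Σ W_i sinα_i, with Δl_i = b_i / cosα_i.
Slice 1: Δl = 2.3/cos(-0.6°) = 2.300 m; N'_1 = 31·cos(-0.6°) − 4·2.300 = 21.8; c'Δl = 40.25; W sinα = -0.3
Slice 2: Δl = 3.1/cos15.2° = 3.212 m; N'_2 = 112·cos15.2° − 13·3.212 = 66.3; c'Δl = 56.22; W sinα = 29.4
Slice 3: Δl = 1.2/cos28.6° = 1.367 m; N'_3 = 53·cos28.6° − 20·1.367 = 19.2; c'Δl = 23.92; W sinα = 25.4
Slice 4: Δl = 2.5/cos41.7° = 3.348 m; N'_4 = 57·cos41.7° − 5·3.348 = 25.8; c'Δl = 58.60; W sinα = 37.9
Σc'Δl = 179.0 kN/m; ΣN' = 133.1 kN/m; ΣW sinα = 92.3 kN/m
Resisting = 179.0 + 133.1·tan21.1° = 179.0 + 51.4 = 230.4 kN/m
FS = 230.4 / 92.3 = 2.495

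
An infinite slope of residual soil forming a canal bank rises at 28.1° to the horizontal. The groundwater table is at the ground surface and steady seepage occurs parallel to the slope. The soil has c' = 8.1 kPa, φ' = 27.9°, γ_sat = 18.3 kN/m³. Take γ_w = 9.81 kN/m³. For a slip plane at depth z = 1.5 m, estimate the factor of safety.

With seepage parallel to the slope and the water table at the surface, the effective normal stress on the slip plane uses the buoyant unit weight γ' = γ_sat − γ_w while the driving shear stress uses γ_sat:
FS = [c' + γ' z cos²β tanφ'] / [γ_sat z sinβ cosβ]
γ' = 18.3 − 9.81 = 8.49 kN/m³
Numerator = 8.1 + 8.49·1.5·cos²28.1°·tan27.9° = 8.1 + 8.49·1.5·0.7781·0.5295 = 13.347 kPa
Denominator = 18.3·1.5·sin28.1°·cos28.1° = 18.3·1.5·0.4710·0.8821 = 11.405 kPa
FS = 13.347 / 11.405 = 1.170

FS = 1.17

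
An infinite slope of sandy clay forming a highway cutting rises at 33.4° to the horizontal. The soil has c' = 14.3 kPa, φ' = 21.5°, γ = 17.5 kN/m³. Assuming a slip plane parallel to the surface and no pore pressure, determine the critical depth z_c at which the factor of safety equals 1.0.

z_c = 4.42 m

Setting FS = 1.00 in FS = [c' + γz cos²β tanφ'] / [γz sinβ cosβ] and solving for z:
z = c' / [γ cosβ (FS·sinβ − cosβ·tanφ')]
  = 14.3 / [17.5·cos33.4°·(1.00·sin33.4° − cos33.4°·tan21.5°)]
  = 14.3 / [17.5·0.8348·(1.00·0.5505 − 0.8348·0.3939)]
  = 14.3 / 3.2379 = 4.416 m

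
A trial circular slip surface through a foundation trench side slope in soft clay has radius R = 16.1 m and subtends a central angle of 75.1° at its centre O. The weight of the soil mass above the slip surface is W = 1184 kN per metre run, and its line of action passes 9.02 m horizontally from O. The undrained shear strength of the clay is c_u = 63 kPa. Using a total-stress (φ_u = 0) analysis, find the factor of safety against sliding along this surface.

FS = 2.00

Taking moments about the centre O, the resisting moment is provided by the undrained shear strength acting along the arc:
Arc length L_a = R·θ = 16.1·(75.1°·π/180) = 16.1·1.3107 = 21.10 m
M_R = c_u·L_a·R = 63·21.10·16.1 = 21404.7 kN·m/m
M_D = W·d = 1184·9.02 = 10679.7 kN·m/m
FS = M_R / M_D = 21404.7 / 10679.7 = 2.004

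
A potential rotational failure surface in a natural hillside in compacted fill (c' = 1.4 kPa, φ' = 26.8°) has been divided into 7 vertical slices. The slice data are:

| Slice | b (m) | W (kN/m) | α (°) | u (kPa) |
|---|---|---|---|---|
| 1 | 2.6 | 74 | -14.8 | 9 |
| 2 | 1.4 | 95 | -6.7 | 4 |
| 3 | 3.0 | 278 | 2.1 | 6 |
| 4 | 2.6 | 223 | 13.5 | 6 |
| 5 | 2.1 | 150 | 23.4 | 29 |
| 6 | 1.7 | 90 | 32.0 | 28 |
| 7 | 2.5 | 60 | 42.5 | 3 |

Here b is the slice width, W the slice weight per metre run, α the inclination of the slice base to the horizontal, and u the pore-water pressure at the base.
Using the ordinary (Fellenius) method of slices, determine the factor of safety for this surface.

Ordinary method of slices: FS = Σ[c'·Δl_i + (W_i cosα_i − u_i·Δl_i)·tanφ'] / Σ W_i sinα_i, with Δl_i = b_i / cosα_i.
Slice 1: Δl = 2.6/cos(-14.8°) = 2.689 m; N'_1 = 74·cos(-14.8°) − 9·2.689 = 47.3; c'Δl = 3.76; W sinα = -18.9
Slice 2: Δl = 1.4/cos(-6.7°) = 1.410 m; N'_2 = 95·cos(-6.7°) − 4·1.410 = 88.7; c'Δl = 1.97; W sinα = -11.1
Slice 3: Δl = 3.0/cos2.1° = 3.002 m; N'_3 = 278·cos2.1° − 6·3.002 = 259.8; c'Δl = 4.20; W sinα = 10.2
Slice 4: Δl = 2.6/cos13.5° = 2.674 m; N'_4 = 223·cos13.5° − 6·2.674 = 200.8; c'Δl = 3.74; W sinα = 52.1
Slice 5: Δl = 2.1/cos23.4° = 2.288 m; N'_5 = 150·cos23.4° − 29·2.288 = 71.3; c'Δl = 3.20; W sinα = 59.6
Slice 6: Δl = 1.7/cos32.0° = 2.005 m; N'_6 = 90·cos32.0° − 28·2.005 = 20.2; c'Δl = 2.81; W sinα = 47.7
Slice 7: Δl = 2.5/cos42.5° = 3.391 m; N'_7 = 60·cos42.5° − 3·3.391 = 34.1; c'Δl = 4.75; W sinα = 40.5
Σc'Δl = 24.4 kN/m; ΣN' = 722.2 kN/m; ΣW sinα = 180.1 kN/m
Resisting = 24.4 + 722.2·tan26.8° = 24.4 + 364.8 = 389.3 kN/m
FS = 389.3 / 180.1 = 2.162

FS = 2.16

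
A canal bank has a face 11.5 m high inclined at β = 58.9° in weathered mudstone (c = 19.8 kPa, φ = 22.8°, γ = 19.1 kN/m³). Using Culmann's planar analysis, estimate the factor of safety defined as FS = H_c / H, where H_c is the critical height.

H_c = (4c/γ) · sinβ cosφ / [1 − cos(β − φ)]
    = (4·19.8/19.1) · sin58.9°·cos22.8° / [1 − cos36.1°]
    = 4.147 · 0.7894 / 0.1920 = 17.05 m
FS = H_c / H = 17.05 / 11.5 = 1.482

FS = 1.48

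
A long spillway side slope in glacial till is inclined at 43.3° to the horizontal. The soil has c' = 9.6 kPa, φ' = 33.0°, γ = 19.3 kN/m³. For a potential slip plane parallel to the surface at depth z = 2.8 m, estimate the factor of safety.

FS = 1.05

For an infinite slope with a slip plane parallel to the surface (no pore pressure): FS = [c' + γz cos²β tanφ'] / [γz sinβ cosβ].
γz = 19.3·2.8 = 54.04 kN/m²
Numerator = 9.6 + 54.04·cos²43.3°·tan33.0° = 9.6 + 54.04·0.5297·0.6494 = 28.188 kPa
Denominator = 54.04·sin43.3°·cos43.3° = 54.04·0.6858·0.7278 = 26.972 kPa
FS = 28.188 / 26.972 = 1.045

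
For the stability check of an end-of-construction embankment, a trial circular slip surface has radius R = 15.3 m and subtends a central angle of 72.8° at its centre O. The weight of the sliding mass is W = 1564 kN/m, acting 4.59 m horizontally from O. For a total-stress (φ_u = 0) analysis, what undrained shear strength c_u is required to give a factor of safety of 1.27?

c_u = 30.7 kPa

FS = c_u·L_a·R / (W·d), so c_u = FS·W·d / (L_a·R).
Arc length L_a = R·θ = 15.3·(72.8°·π/180) = 15.3·1.2706 = 19.44 m
c_u = 1.27·1564·4.59 / (19.44·15.3) = 9117.0 / 297.43 = 30.65 kPa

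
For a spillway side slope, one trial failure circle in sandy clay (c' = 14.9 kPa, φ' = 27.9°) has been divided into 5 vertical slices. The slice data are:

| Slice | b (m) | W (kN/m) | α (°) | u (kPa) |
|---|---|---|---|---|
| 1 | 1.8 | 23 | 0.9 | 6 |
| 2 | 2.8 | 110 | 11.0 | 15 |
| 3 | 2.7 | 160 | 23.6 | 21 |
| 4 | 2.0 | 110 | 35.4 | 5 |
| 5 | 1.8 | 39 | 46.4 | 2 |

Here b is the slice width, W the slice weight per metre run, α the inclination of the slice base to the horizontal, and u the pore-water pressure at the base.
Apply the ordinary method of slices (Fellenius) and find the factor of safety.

Ordinary method of slices: FS = Σ[c'·Δl_i + (W_i cosα_i − u_i·Δl_i)·tanφ'] / Σ W_i sinα_i, with Δl_i = b_i / cosα_i.
Slice 1: Δl = 1.8/cos0.9° = 1.800 m; N'_1 = 23·cos0.9° − 6·1.800 = 12.2; c'Δl = 26.82; W sinα = 0.4
Slice 2: Δl = 2.8/cos11.0° = 2.852 m; N'_2 = 110·cos11.0° − 15·2.852 = 65.2; c'Δl = 42.50; W sinα = 21.0
Slice 3: Δl = 2.7/cos23.6° = 2.946 m; N'_3 = 160·cos23.6° − 21·2.946 = 84.7; c'Δl = 43.90; W sinα = 64.1
Slice 4: Δl = 2.0/cos35.4° = 2.454 m; N'_4 = 110·cos35.4° − 5·2.454 = 77.4; c'Δl = 36.56; W sinα = 63.7
Slice 5: Δl = 1.8/cos46.4° = 2.610 m; N'_5 = 39·cos46.4° − 2·2.610 = 21.7; c'Δl = 38.89; W sinα = 28.2
Σc'Δl = 188.7 kN/m; ΣN' = 261.2 kN/m; ΣW sinα = 177.4 kN/m
Resisting = 188.7 + 261.2·tan27.9° = 188.7 + 138.3 = 327.0 kN/m
FS = 327.0 / 177.4 = 1.843

FS = 1.84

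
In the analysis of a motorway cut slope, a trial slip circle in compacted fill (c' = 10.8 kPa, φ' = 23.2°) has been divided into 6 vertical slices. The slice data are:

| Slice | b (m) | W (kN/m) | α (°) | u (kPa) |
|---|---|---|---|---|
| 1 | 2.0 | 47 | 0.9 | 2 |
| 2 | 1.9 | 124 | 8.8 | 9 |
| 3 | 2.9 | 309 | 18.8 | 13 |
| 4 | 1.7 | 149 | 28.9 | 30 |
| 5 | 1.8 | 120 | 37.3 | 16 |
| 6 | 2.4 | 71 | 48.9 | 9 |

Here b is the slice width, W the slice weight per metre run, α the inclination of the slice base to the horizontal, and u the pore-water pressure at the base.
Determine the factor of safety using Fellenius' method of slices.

Ordinary method of slices: FS = Σ[c'·Δl_i + (W_i cosα_i − u_i·Δl_i)·tanφ'] / Σ W_i sinα_i, with Δl_i = b_i / cosα_i.
Slice 1: Δl = 2.0/cos0.9° = 2.000 m; N'_1 = 47·cos0.9° − 2·2.000 = 43.0; c'Δl = 21.60; W sinα = 0.7
Slice 2: Δl = 1.9/cos8.8° = 1.923 m; N'_2 = 124·cos8.8° − 9·1.923 = 105.2; c'Δl = 20.76; W sinα = 19.0
Slice 3: Δl = 2.9/cos18.8° = 3.063 m; N'_3 = 309·cos18.8° − 13·3.063 = 252.7; c'Δl = 33.09; W sinα = 99.6
Slice 4: Δl = 1.7/cos28.9° = 1.942 m; N'_4 = 149·cos28.9° − 30·1.942 = 72.2; c'Δl = 20.97; W sinα = 72.0
Slice 5: Δl = 1.8/cos37.3° = 2.263 m; N'_5 = 120·cos37.3° − 16·2.263 = 59.3; c'Δl = 24.44; W sinα = 72.7
Slice 6: Δl = 2.4/cos48.9° = 3.651 m; N'_6 = 71·cos48.9° − 9·3.651 = 13.8; c'Δl = 39.43; W sinα = 53.5
Σc'Δl = 160.3 kN/m; ΣN' = 546.2 kN/m; ΣW sinα = 317.5 kN/m
Resisting = 160.3 + 546.2·tan23.2° = 160.3 + 234.1 = 394.4 kN/m
FS = 394.4 / 317.5 = 1.242

FS = 1.24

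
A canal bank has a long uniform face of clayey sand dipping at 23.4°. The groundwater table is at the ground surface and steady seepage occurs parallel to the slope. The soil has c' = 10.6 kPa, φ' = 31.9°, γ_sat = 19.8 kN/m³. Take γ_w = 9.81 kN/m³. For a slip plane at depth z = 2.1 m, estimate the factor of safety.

With seepage parallel to the slope and the water table at the surface, the effective normal stress on the slip plane uses the buoyant unit weight γ' = γ_sat − γ_w while the driving shear stress uses γ_sat:
FS = [c' + γ' z cos²β tanφ'] / [γ_sat z sinβ cosβ]
γ' = 19.8 − 9.81 = 9.99 kN/m³
Numerator = 10.6 + 9.99·2.1·cos²23.4°·tan31.9° = 10.6 + 9.99·2.1·0.8423·0.6224 = 21.599 kPa
Denominator = 19.8·2.1·sin23.4°·cos23.4° = 19.8·2.1·0.3971·0.9178 = 15.155 kPa
FS = 21.599 / 15.155 = 1.425

FS = 1.43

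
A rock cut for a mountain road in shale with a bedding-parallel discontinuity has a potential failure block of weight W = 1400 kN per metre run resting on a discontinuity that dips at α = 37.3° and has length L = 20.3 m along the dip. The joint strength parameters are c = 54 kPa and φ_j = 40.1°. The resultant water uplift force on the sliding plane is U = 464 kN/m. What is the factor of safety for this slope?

FS = 1.94

Resolving the block weight along and normal to the plane and applying the Mohr–Coulomb strength on the joint:
N' = W cosα − U = 1400·cos37.3° − 464 = 649.7 kN/m
Driving force T = W sinα = 1400·sin37.3° = 848.4 kN/m
Resisting force R = c·L + N'·tanφ_j = 54·20.3 + 649.7·tan40.1° = 1096.2 + 547.1 = 1643.3 kN/m
FS = R / T = 1643.3 / 848.4 = 1.937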